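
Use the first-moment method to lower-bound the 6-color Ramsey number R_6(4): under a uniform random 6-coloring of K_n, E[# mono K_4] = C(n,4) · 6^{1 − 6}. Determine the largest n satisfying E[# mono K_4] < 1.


We need C(n, 4) · 6^{1 − 6} < 1, i.e. C(n, 4) < 6^{6 − 1} = 7776.
Check values of n near the boundary:
  n = 19: C(19, 4) = 3876; 3876 < 7776? YES
  n = 20: C(20, 4) = 4845; 4845 < 7776? YES
  n = 21: C(21, 4) = 5985; 5985 < 7776? YES
  n = 22: C(22, 4) = 7315; 7315 < 7776? YES
  n = 23: C(23, 4) = 8855; 8855 < 7776? NO
  n = 24: C(24, 4) = 10626; 10626 < 7776? NO
  n = 25: C(25, 4) = 12650; 12650 < 7776? NO
The largest n with C(n, 4) < 7776 is n = 22 (where E[X] = 7315/7776 ≈ 0.941). Hence R_6(4) > 22, i.e. R_6(4) ≥ 23.

Largest n = 22; hence R_6(4) > 22.


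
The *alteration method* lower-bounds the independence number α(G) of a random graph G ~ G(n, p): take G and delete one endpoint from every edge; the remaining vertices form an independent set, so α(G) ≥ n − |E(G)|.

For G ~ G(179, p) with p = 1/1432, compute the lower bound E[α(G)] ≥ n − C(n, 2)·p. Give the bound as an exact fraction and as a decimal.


E[|E(G)|] = C(179, 2)·p = 15931 · (1/1432) = 89/8.
E[α(G)] ≥ n − E[|E(G)|] = 179 − 89/8 = 1343/8.
Numerically: ≈ 167.8750.
(This is only a lower bound; the true E[α(G)] may be larger.)

E[α(G)] ≥ 1343/8 ≈ 167.8750.


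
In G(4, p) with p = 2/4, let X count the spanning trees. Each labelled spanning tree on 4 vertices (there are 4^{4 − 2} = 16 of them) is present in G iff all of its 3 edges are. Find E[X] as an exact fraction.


K_4 has 4^{4 − 2} = 16 labelled spanning trees.
For each such spanning tree H, let X_H = 1 if all 3 edges of H are present in G. Then P[X_H = 1] = p^{3} = (1/2)^{3} = 1/8.
By linearity: E[X] = Σ_H E[X_H] = 16 · p^{3} = 16 · 1/8 = 2.
Numerically: E[X] ≈ 2.

E[X] = 16 · (1/2)^{3} = 2 ≈ 2.


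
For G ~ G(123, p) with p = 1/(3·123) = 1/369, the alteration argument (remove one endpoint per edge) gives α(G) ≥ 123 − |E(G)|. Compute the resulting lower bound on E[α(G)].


E[|E(G)|] = C(123, 2)·p = 7503 · (1/369) = 61/3.
E[α(G)] ≥ n − E[|E(G)|] = 123 − 61/3 = 308/3.
Numerically: ≈ 102.666667.
(This is only a lower bound; the true E[α(G)] may be larger.)

E[α(G)] ≥ 308/3 ≈ 102.666667.


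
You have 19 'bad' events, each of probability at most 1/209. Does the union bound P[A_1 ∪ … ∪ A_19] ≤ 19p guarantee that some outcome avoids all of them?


Union bound: P[∪_{i=1}^{19} A_i] ≤ Σ_i P[A_i] ≤ 19·p = 19·(1/209) = 1/11.
Numerically: 1/11 ≈ 0.09091.
Is 1/11 < 1? YES.
Since P[∪ A_i] ≤ 1/11 < 1, the complement has P[∩ A_i^c] ≥ 1 − 1/11 = 10/11 > 0, so some outcome avoids every A_i.

19·p = 1/11 ≈ 0.09091; existence CERTIFIED by the union bound.


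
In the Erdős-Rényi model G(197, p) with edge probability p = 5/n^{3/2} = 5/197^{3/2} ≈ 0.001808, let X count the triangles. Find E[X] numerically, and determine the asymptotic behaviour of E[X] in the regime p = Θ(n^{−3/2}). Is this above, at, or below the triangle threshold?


Number of potential triangles: C(197, 3) = 1254890.
Each occurs with probability p³ ≈ (0.001808)³ ≈ 5.913056e-09.
By linearity: E[X] = C(197, 3)·p³ ≈ 1254890 · 5.913056e-09 ≈ 0.0074.
Since α = 3/2 > 1, p = c/n^{3/2} = o(1/n) is below the triangle threshold p ~ 1/n. Asymptotically E[X] ~ (c³/6)·n^{3(1−α)} = (5³/6)·n^{-1.5} → 0, so by Markov's inequality G has no triangles w.h.p.

E[X] ≈ 0.0074; in regime p = Θ(1/n^{3/2}) E[X] tends to 0 (below the triangle threshold p ~ 1/n).


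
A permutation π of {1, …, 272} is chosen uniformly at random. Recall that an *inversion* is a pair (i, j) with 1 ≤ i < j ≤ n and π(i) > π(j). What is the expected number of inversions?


Write X = Σ X_I over the C(272, 2) = 36856 pairs i < j, with X_I the indicator of one inversion.
There are 36856 indicators.
For each fixed pair i < j, the values π(i) and π(j) are two distinct elements of {1, …, 272} in uniformly random order; by symmetry P[π(i) > π(j)] = 1/2.
By linearity: E[X] = 36856 · (1/2) = C(272, 2) · (1/2) = 36856/2 = 18428 ≈ 18428.0000.

E[X] = 18428 = 18428.0000.


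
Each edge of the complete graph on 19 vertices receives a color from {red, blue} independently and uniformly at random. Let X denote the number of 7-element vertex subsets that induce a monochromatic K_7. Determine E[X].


Let X = Σ_S X_S over the C(19, 7) = 50388 subsets S of size 7, where X_S = 1 if the K_7 on S is monochromatic.
For a fixed S, the K_7 on S has C(7, 2) = 21 edges. P[all 21 edges red] = (1/2)^21, and likewise for blue, so P[monochromatic] = 2·(1/2)^21 = 2^{1 − 21} = 1/1048576.
By linearity: E[X] = C(19, 7) · 2^{1 − 21} = 50388 · 1/1048576 = 12597/262144.
Numerically: E[X] ≈ 0.048.

E[X] = C(19,7)·2^(1−C(7,2)) = 12597/262144 ≈ 0.048.


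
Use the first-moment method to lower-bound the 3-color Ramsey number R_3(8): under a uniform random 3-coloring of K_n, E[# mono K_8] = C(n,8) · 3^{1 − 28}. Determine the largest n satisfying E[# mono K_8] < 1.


We need C(n, 8) · 3^{1 − 28} < 1, i.e. C(n, 8) < 3^{28 − 1} = 7625597484987.
Check values of n near the boundary:
  n = 153: C(153, 8) = 6183023199255; 6183023199255 < 7625597484987? YES
  n = 154: C(154, 8) = 6521818990995; 6521818990995 < 7625597484987? YES
  n = 155: C(155, 8) = 6876747915675; 6876747915675 < 7625597484987? YES
  n = 156: C(156, 8) = 7248464019225; 7248464019225 < 7625597484987? YES
  n = 157: C(157, 8) = 7637643295425; 7637643295425 < 7625597484987? NO
  n = 158: C(158, 8) = 8044984271181; 8044984271181 < 7625597484987? NO
The largest n with C(n, 8) < 7625597484987 is n = 156 (where E[X] = 805384891025/847288609443 ≈ 0.9505437). Hence R_3(8) > 156, i.e. R_3(8) ≥ 157.

Largest n = 156; hence R_3(8) > 156.


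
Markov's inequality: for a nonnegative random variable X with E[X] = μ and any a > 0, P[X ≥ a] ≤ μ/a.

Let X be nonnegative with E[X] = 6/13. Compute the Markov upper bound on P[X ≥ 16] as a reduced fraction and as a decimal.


μ = E[X] = 6/13, a = 16.
Markov: P[X ≥ 16] ≤ μ/a = (6/13)/16 = 3/104.
Numerically: ≈ 0.02885.
(Since a = 16 > μ = 0.46154, the bound 3/104 is < 1 and informative.)

P[X ≥ 16] ≤ 3/104 ≈ 0.02885.


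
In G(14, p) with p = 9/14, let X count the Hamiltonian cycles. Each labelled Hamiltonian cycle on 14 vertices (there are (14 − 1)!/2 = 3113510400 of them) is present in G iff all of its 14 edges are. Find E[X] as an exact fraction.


K_14 has (14 − 1)!/2 = 3113510400 labelled Hamiltonian cycles.
For each such Hamiltonian cycle H, let X_H = 1 if all 14 edges of H are present in G. Then P[X_H = 1] = p^{14} = (9/14)^{14} = 22876792454961/11112006825558016.
By linearity of expectation: E[X] = Σ_H E[X_H] = 3113510400 · p^{14} = 3113510400 · 22876792454961/11112006825558016 = 19873641525435994725/3100448333024.
Numerically: E[X] ≈ 6.41e+06.

E[X] = 3113510400 · (9/14)^{14} = 19873641525435994725/3100448333024 ≈ 6.41e+06.


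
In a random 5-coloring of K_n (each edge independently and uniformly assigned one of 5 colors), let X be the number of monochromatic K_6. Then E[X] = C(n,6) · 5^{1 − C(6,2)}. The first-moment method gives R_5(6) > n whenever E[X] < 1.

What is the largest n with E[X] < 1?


We need C(n, 6) · 5^{1 − 15} < 1, i.e. C(n, 6) < 5^{15 − 1} = 6103515625.
Check values of n near the boundary:
  n = 129: C(129, 6) = 5688177600; 5688177600 < 6103515625? YES
  n = 130: C(130, 6) = 5963412000; 5963412000 < 6103515625? YES
  n = 131: C(131, 6) = 6249655776; 6249655776 < 6103515625? NO
  n = 132: C(132, 6) = 6547258432; 6547258432 < 6103515625? NO
The largest n with C(n, 6) < 6103515625 is n = 130 (where E[X] = 47707296/48828125 ≈ 0.9770). Hence R_5(6) > 130, i.e. R_5(6) ≥ 131.

Largest n = 130; hence R_5(6) > 130.


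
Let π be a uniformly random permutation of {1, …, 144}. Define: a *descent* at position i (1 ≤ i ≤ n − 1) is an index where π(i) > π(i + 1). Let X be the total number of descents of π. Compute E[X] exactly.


Write X = Σ X_I over i = 1, …, 143, with X_I the indicator of one descent.
There are 143 indicators.
For each fixed i, the pair (π(i), π(i+1)) is a uniformly random ordered pair of distinct values from {1, …, 144}; by symmetry P[π(i) > π(i+1)] = 1/2.
By linearity: E[X] = 143 · (1/2) = (144 − 1) · (1/2) = 143/2 ≈ 71.500.

E[X] = 143/2 = 71.500.


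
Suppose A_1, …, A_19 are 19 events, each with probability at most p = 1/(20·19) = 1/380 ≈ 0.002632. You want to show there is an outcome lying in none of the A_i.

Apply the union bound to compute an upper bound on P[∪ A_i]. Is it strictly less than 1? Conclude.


Union bound: P[∪_{i=1}^{19} A_i] ≤ Σ_i P[A_i] ≤ 19·p = 19·(1/380) = 1/20.
Numerically: 1/20 ≈ 0.050000.
Is 1/20 < 1? YES.
Since P[∪ A_i] ≤ 1/20 < 1, the complement has P[∩ A_i^c] ≥ 1 − 1/20 = 19/20 > 0, so some outcome avoids every A_i.

19·p = 1/20 ≈ 0.050000; existence CERTIFIED by the union bound.


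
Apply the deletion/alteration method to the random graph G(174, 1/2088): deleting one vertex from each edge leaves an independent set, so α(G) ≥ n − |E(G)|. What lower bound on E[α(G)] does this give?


E[|E(G)|] = C(174, 2)·p = 15051 · (1/2088) = 173/24.
E[α(G)] ≥ n − E[|E(G)|] = 174 − 173/24 = 4003/24.
Numerically: ≈ 166.79167.
(This is only a lower bound; the true E[α(G)] may be larger.)

E[α(G)] ≥ 4003/24 ≈ 166.79167.


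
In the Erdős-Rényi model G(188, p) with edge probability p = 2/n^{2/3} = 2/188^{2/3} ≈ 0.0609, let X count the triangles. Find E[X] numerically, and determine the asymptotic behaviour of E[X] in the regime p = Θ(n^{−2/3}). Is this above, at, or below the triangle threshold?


Number of potential triangles: C(188, 3) = 1089836.
Each occurs with probability p³ ≈ (0.0609)³ ≈ 2.26347e-04.
By linearity: E[X] = C(188, 3)·p³ ≈ 1089836 · 2.26347e-04 ≈ 246.681.
Since α = 2/3 < 1, p = c/n^{2/3} ≫ 1/n is above the triangle threshold p ~ 1/n. Asymptotically E[X] ~ (c³/6)·n^{3(1−α)} = (2³/6)·n^{1} → ∞; triangles are abundant w.h.p.

E[X] ≈ 246.681; in regime p = Θ(1/n^{2/3}) E[X] diverges (above the triangle threshold p ~ 1/n).


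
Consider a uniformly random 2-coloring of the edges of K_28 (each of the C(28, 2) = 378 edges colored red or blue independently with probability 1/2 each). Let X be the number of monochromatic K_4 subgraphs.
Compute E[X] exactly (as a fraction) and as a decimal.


Let X = Σ_S X_S over the C(28, 4) = 20475 subsets S of size 4, where X_S = 1 if the K_4 on S is monochromatic.
For a fixed S, the K_4 on S has C(4, 2) = 6 edges. P[all 6 edges red] = (1/2)^6, and likewise for blue, so P[monochromatic] = 2·(1/2)^6 = 2^{1 − 6} = 1/32.
Summing: E[X] = C(28, 4) · 2^{1 − 6} = 20475 · 1/32 = 20475/32.
Numerically: E[X] ≈ 639.844.

E[X] = C(28,4)·2^(1−C(4,2)) = 20475/32 ≈ 639.844.


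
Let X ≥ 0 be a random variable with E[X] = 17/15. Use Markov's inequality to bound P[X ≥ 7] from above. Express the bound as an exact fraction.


μ = E[X] = 17/15, a = 7.
Markov: P[X ≥ 7] ≤ μ/a = (17/15)/7 = 17/105.
Numerically: ≈ 0.16190.
(Since a = 7 > μ = 1.13333, the bound 17/105 is < 1 and informative.)

P[X ≥ 7] ≤ 17/105 ≈ 0.16190.


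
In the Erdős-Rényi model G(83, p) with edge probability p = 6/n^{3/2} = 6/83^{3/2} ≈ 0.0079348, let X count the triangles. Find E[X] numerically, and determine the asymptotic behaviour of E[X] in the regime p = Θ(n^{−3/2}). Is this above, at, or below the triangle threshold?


Number of potential triangles: C(83, 3) = 91881.
Each occurs with probability p³ ≈ (0.0079348)³ ≈ 4.9957688e-07.
By linearity: E[X] = C(83, 3)·p³ ≈ 91881 · 4.9957688e-07 ≈ 0.04590.
Since α = 3/2 > 1, p = c/n^{3/2} = o(1/n) is below the triangle threshold p ~ 1/n. Asymptotically E[X] ~ (c³/6)·n^{3(1−α)} = (6³/6)·n^{-1.5} → 0, so by Markov's inequality G has no triangles w.h.p.

E[X] ≈ 0.04590; in regime p = Θ(1/n^{3/2}) E[X] tends to 0 (below the triangle threshold p ~ 1/n).


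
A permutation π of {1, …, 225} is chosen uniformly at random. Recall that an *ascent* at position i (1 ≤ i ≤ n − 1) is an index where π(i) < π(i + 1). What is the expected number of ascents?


Write X = Σ X_I over i = 1, …, 224, with X_I the indicator of one ascent.
There are 224 indicators.
For each fixed i, the pair (π(i), π(i+1)) is a uniformly random ordered pair of distinct values from {1, …, 225}; by symmetry P[π(i) < π(i+1)] = 1/2.
By linearity: E[X] = 224 · (1/2) = (225 − 1) · (1/2) = 112 ≈ 112.00000.

E[X] = 112 = 112.00000.


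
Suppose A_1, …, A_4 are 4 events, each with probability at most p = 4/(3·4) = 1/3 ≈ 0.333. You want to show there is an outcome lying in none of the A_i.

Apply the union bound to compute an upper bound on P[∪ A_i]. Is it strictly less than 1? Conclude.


Union bound: P[∪_{i=1}^{4} A_i] ≤ Σ_i P[A_i] ≤ 4·p = 4·(1/3) = 4/3.
Numerically: 4/3 ≈ 1.333.
Is 4/3 < 1? NO.
Since the bound 4/3 is ≥ 1, the union bound is uninformative here; it does NOT by itself certify existence.

4·p = 4/3 ≈ 1.333; existence NOT certified by the union bound.


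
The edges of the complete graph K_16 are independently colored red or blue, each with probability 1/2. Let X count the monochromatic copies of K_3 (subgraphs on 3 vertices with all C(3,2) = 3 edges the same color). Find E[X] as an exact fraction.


Let X = Σ_S X_S over the C(16, 3) = 560 subsets S of size 3, where X_S = 1 if the K_3 on S is monochromatic.
For a fixed S, the K_3 on S has C(3, 2) = 3 edges. P[all 3 edges red] = (1/2)^3, and likewise for blue, so P[monochromatic] = 2·(1/2)^3 = 2^{1 − 3} = 1/4.
By linearity: E[X] = C(16, 3) · 2^{1 − 3} = 560 · 1/4 = 140.
Numerically: E[X] ≈ 140.000000.

E[X] = C(16,3)·2^(1−C(3,2)) = 140 ≈ 140.000000.


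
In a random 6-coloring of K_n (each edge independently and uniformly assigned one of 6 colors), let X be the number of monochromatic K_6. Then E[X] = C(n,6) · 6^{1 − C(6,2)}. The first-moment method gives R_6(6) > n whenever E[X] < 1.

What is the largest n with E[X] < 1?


We need C(n, 6) · 6^{1 − 15} < 1, i.e. C(n, 6) < 6^{15 − 1} = 78364164096.
Check values of n near the boundary:
  n = 196: C(196, 6) = 72887293024; 72887293024 < 78364164096? YES
  n = 197: C(197, 6) = 75176946208; 75176946208 < 78364164096? YES
  n = 198: C(198, 6) = 77526225777; 77526225777 < 78364164096? YES
  n = 199: C(199, 6) = 79936367511; 79936367511 < 78364164096? NO
  n = 200: C(200, 6) = 82408626300; 82408626300 < 78364164096? NO
  n = 201: C(201, 6) = 84944276340; 84944276340 < 78364164096? NO
The largest n with C(n, 6) < 78364164096 is n = 198 (where E[X] = 25842075259/26121388032 ≈ 0.989). Hence R_6(6) > 198, i.e. R_6(6) ≥ 199.

Largest n = 198; hence R_6(6) > 198.


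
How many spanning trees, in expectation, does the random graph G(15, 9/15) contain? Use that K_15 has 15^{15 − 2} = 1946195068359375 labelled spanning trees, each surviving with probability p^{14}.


K_15 has 15^{15 − 2} = 1946195068359375 labelled spanning trees.
For each such spanning tree H, let X_H = 1 if all 14 edges of H are present in G. Then P[X_H = 1] = p^{14} = (3/5)^{14} = 4782969/6103515625.
By linearity of expectation: E[X] = Σ_H E[X_H] = 1946195068359375 · p^{14} = 1946195068359375 · 4782969/6103515625 = 7625597484987/5.
Numerically: E[X] ≈ 1.53e+12.

E[X] = 1946195068359375 · (3/5)^{14} = 7625597484987/5 ≈ 1.53e+12.


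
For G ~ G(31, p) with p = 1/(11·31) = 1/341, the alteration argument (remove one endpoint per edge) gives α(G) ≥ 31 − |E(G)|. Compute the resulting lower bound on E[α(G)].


E[|E(G)|] = C(31, 2)·p = 465 · (1/341) = 15/11.
E[α(G)] ≥ n − E[|E(G)|] = 31 − 15/11 = 326/11.
Numerically: ≈ 29.6364.
(This is only a lower bound; the true E[α(G)] may be larger.)

E[α(G)] ≥ 326/11 ≈ 29.6364.


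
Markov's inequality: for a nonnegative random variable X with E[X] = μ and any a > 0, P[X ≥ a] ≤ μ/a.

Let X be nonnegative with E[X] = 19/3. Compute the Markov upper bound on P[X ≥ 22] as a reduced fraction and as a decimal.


μ = E[X] = 19/3, a = 22.
Markov: P[X ≥ 22] ≤ μ/a = (19/3)/22 = 19/66.
Numerically: ≈ 0.2879.
(Since a = 22 > μ = 6.3333, the bound 19/66 is < 1 and informative.)

P[X ≥ 22] ≤ 19/66 ≈ 0.2879.


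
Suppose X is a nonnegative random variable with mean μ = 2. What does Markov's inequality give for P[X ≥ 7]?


μ = E[X] = 2, a = 7.
Markov: P[X ≥ 7] ≤ μ/a = (2)/7 = 2/7.
Numerically: ≈ 0.28571.
(Since a = 7 > μ = 2.00000, the bound 2/7 is < 1 and informative.)

P[X ≥ 7] ≤ 2/7 ≈ 0.28571.


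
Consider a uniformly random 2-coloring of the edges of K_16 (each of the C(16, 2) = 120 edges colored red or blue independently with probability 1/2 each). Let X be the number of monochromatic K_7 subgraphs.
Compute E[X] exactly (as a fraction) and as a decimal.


Let X = Σ_S X_S over the C(16, 7) = 11440 subsets S of size 7, where X_S = 1 if the K_7 on S is monochromatic.
For a fixed S, the K_7 on S has C(7, 2) = 21 edges. P[all 21 edges red] = (1/2)^21, and likewise for blue, so P[monochromatic] = 2·(1/2)^21 = 2^{1 − 21} = 1/1048576.
By linearity: E[X] = C(16, 7) · 2^{1 − 21} = 11440 · 1/1048576 = 715/65536.
Numerically: E[X] ≈ 0.0109.

E[X] = C(16,7)·2^(1−C(7,2)) = 715/65536 ≈ 0.0109.


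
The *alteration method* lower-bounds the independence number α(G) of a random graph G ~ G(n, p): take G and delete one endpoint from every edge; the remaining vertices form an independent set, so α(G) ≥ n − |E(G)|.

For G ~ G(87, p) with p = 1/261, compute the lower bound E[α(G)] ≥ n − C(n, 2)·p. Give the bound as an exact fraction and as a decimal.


E[|E(G)|] = C(87, 2)·p = 3741 · (1/261) = 43/3.
E[α(G)] ≥ n − E[|E(G)|] = 87 − 43/3 = 218/3.
Numerically: ≈ 72.667.
(This is only a lower bound; the true E[α(G)] may be larger.)

E[α(G)] ≥ 218/3 ≈ 72.667.


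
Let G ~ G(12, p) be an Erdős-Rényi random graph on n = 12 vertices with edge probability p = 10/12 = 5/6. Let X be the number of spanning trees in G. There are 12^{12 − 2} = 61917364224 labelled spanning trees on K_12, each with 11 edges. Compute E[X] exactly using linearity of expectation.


K_12 has 12^{12 − 2} = 61917364224 labelled spanning trees.
For each such spanning tree H, let X_H = 1 if all 11 edges of H are present in G. Then P[X_H = 1] = p^{11} = (5/6)^{11} = 48828125/362797056.
By linearity of expectation: E[X] = Σ_H E[X_H] = 61917364224 · p^{11} = 61917364224 · 48828125/362797056 = 25000000000/3.
Numerically: E[X] ≈ 8.33333e+09.

E[X] = 61917364224 · (5/6)^{11} = 25000000000/3 ≈ 8.33333e+09.


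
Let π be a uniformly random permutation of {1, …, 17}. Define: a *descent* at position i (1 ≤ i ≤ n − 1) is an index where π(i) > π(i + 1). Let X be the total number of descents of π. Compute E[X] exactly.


Write X = Σ X_I over i = 1, …, 16, with X_I the indicator of one descent.
There are 16 indicators.
For each fixed i, the pair (π(i), π(i+1)) is a uniformly random ordered pair of distinct values from {1, …, 17}; by symmetry P[π(i) > π(i+1)] = 1/2.
By linearity: E[X] = 16 · (1/2) = (17 − 1) · (1/2) = 8 ≈ 8.00000.

E[X] = 8 = 8.00000.


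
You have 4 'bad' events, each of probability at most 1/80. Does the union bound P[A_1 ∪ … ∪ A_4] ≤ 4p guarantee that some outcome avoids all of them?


Union bound: P[∪_{i=1}^{4} A_i] ≤ Σ_i P[A_i] ≤ 4·p = 4·(1/80) = 1/20.
Numerically: 1/20 ≈ 0.0500.
Is 1/20 < 1? YES.
Since P[∪ A_i] ≤ 1/20 < 1, the complement has P[∩ A_i^c] ≥ 1 − 1/20 = 19/20 > 0, so some outcome avoids every A_i.

4·p = 1/20 ≈ 0.0500; existence CERTIFIED by the union bound.


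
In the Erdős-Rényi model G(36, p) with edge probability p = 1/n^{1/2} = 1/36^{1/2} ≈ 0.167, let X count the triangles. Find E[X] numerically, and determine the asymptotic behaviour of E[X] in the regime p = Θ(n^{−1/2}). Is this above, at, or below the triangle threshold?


Number of potential triangles: C(36, 3) = 7140.
Each occurs with probability p³ ≈ (0.167)³ ≈ 4.62963e-03.
By linearity: E[X] = C(36, 3)·p³ ≈ 7140 · 4.62963e-03 ≈ 33.056.
Since α = 1/2 < 1, p = c/n^{1/2} ≫ 1/n is above the triangle threshold p ~ 1/n. Asymptotically E[X] ~ (c³/6)·n^{3(1−α)} = (1³/6)·n^{1.5} → ∞; triangles are abundant w.h.p.

E[X] ≈ 33.056; in regime p = Θ(1/n^{1/2}) E[X] diverges (above the triangle threshold p ~ 1/n).


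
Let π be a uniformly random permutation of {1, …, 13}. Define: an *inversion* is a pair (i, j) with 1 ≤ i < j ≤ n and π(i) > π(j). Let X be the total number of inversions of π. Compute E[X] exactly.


Write X = Σ X_I over the C(13, 2) = 78 pairs i < j, with X_I the indicator of one inversion.
There are 78 indicators.
For each fixed pair i < j, the values π(i) and π(j) are two distinct elements of {1, …, 13} in uniformly random order; by symmetry P[π(i) > π(j)] = 1/2.
By linearity: E[X] = 78 · (1/2) = C(13, 2) · (1/2) = 78/2 = 39 ≈ 39.000000.

E[X] = 39 = 39.000000.


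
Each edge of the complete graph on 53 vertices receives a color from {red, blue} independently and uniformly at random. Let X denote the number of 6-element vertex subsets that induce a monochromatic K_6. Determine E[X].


Let X = Σ_S X_S over the C(53, 6) = 22957480 subsets S of size 6, where X_S = 1 if the K_6 on S is monochromatic.
For a fixed S, the K_6 on S has C(6, 2) = 15 edges. P[all 15 edges red] = (1/2)^15, and likewise for blue, so P[monochromatic] = 2·(1/2)^15 = 2^{1 − 15} = 1/16384.
Summing: E[X] = C(53, 6) · 2^{1 − 15} = 22957480 · 1/16384 = 2869685/2048.
Numerically: E[X] ≈ 1401.213379.

E[X] = C(53,6)·2^(1−C(6,2)) = 2869685/2048 ≈ 1401.213379.


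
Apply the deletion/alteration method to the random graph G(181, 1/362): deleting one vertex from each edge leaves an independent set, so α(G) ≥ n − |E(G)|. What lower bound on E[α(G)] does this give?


E[|E(G)|] = C(181, 2)·p = 16290 · (1/362) = 45.
E[α(G)] ≥ n − E[|E(G)|] = 181 − 45 = 136.
Numerically: ≈ 136.000000.
(This is only a lower bound; the true E[α(G)] may be larger.)

E[α(G)] ≥ 136 ≈ 136.000000.


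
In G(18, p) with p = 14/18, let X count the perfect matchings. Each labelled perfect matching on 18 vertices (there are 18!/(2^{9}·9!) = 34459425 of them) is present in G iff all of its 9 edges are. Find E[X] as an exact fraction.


K_18 has 18!/(2^{9}·9!) = 34459425 labelled perfect matchings.
For each such perfect matching H, let X_H = 1 if all 9 edges of H are present in G. Then P[X_H = 1] = p^{9} = (7/9)^{9} = 40353607/387420489.
Summing the indicators: E[X] = Σ_H E[X_H] = 34459425 · p^{9} = 34459425 · 40353607/387420489 = 17167433257975/4782969.
Numerically: E[X] ≈ 3.589e+06.

E[X] = 34459425 · (7/9)^{9} = 17167433257975/4782969 ≈ 3.589e+06.


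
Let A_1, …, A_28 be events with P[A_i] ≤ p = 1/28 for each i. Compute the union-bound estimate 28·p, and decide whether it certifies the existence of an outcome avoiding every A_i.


Union bound: P[∪_{i=1}^{28} A_i] ≤ Σ_i P[A_i] ≤ 28·p = 28·(1/28) = 1.
Numerically: 1 ≈ 1.000000.
Is 1 < 1? NO.
Since the bound 1 is ≥ 1, the union bound is uninformative here; it does NOT by itself certify existence.

28·p = 1 ≈ 1.000000; existence NOT certified by the union bound.


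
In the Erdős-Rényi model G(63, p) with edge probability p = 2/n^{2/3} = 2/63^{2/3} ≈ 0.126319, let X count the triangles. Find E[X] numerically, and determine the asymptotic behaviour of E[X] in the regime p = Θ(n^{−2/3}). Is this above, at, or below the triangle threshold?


Number of potential triangles: C(63, 3) = 39711.
Each occurs with probability p³ ≈ (0.126319)³ ≈ 2.01562106e-03.
By linearity: E[X] = C(63, 3)·p³ ≈ 39711 · 2.01562106e-03 ≈ 80.042328.
Since α = 2/3 < 1, p = c/n^{2/3} ≫ 1/n is above the triangle threshold p ~ 1/n. Asymptotically E[X] ~ (c³/6)·n^{3(1−α)} = (2³/6)·n^{1} → ∞; triangles are abundant w.h.p.

E[X] ≈ 80.042328; in regime p = Θ(1/n^{2/3}) E[X] diverges (above the triangle threshold p ~ 1/n).


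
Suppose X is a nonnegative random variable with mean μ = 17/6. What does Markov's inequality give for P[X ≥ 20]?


μ = E[X] = 17/6, a = 20.
Markov: P[X ≥ 20] ≤ μ/a = (17/6)/20 = 17/120.
Numerically: ≈ 0.141667.
(Since a = 20 > μ = 2.833333, the bound 17/120 is < 1 and informative.)

P[X ≥ 20] ≤ 17/120 ≈ 0.141667.


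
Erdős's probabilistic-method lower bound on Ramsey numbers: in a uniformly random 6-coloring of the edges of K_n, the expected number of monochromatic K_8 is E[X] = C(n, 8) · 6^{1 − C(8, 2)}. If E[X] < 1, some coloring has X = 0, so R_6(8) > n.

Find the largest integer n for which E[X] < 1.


We need C(n, 8) · 6^{1 − 28} < 1, i.e. C(n, 8) < 6^{28 − 1} = 1023490369077469249536.
Check values of n near the boundary:
  n = 1593: C(1593, 8) = 1010555394551193970323; 1010555394551193970323 < 1023490369077469249536? YES
  n = 1594: C(1594, 8) = 1015652773590544255167; 1015652773590544255167 < 1023490369077469249536? YES
  n = 1595: C(1595, 8) = 1020772636343363633895; 1020772636343363633895 < 1023490369077469249536? YES
  n = 1596: C(1596, 8) = 1025915067760710553965; 1025915067760710553965 < 1023490369077469249536? NO
  n = 1597: C(1597, 8) = 1031080153060953275445; 1031080153060953275445 < 1023490369077469249536? NO
  n = 1598: C(1598, 8) = 1036267977730442348529; 1036267977730442348529 < 1023490369077469249536? NO
The largest n with C(n, 8) < 1023490369077469249536 is n = 1595 (where E[X] = 113419181815929292655/113721152119718805504 ≈ 0.99734). Hence R_6(8) > 1595, i.e. R_6(8) ≥ 1596.

Largest n = 1595; hence R_6(8) > 1595.


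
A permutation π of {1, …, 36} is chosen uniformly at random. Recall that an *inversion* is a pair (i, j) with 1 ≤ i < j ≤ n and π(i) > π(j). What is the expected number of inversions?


Write X = Σ X_I over the C(36, 2) = 630 pairs i < j, with X_I the indicator of one inversion.
There are 630 indicators.
For each fixed pair i < j, the values π(i) and π(j) are two distinct elements of {1, …, 36} in uniformly random order; by symmetry P[π(i) > π(j)] = 1/2.
By linearity: E[X] = 630 · (1/2) = C(36, 2) · (1/2) = 630/2 = 315 ≈ 315.00000.

E[X] = 315 = 315.00000.


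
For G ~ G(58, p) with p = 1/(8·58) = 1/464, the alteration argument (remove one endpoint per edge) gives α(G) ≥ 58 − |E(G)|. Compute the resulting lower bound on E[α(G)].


E[|E(G)|] = C(58, 2)·p = 1653 · (1/464) = 57/16.
E[α(G)] ≥ n − E[|E(G)|] = 58 − 57/16 = 871/16.
Numerically: ≈ 54.437500.
(This is only a lower bound; the true E[α(G)] may be larger.)

E[α(G)] ≥ 871/16 ≈ 54.437500.


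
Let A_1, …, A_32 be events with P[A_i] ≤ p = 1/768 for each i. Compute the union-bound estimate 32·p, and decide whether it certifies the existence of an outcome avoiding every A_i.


Union bound: P[∪_{i=1}^{32} A_i] ≤ Σ_i P[A_i] ≤ 32·p = 32·(1/768) = 1/24.
Numerically: 1/24 ≈ 0.04167.
Is 1/24 < 1? YES.
Since P[∪ A_i] ≤ 1/24 < 1, the complement has P[∩ A_i^c] ≥ 1 − 1/24 = 23/24 > 0, so some outcome avoids every A_i.

32·p = 1/24 ≈ 0.04167; existence CERTIFIED by the union bound.


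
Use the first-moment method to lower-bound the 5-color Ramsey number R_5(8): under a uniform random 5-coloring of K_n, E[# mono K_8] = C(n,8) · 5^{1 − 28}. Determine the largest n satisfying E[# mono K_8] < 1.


We need C(n, 8) · 5^{1 − 28} < 1, i.e. C(n, 8) < 5^{28 − 1} = 7450580596923828125.
Check values of n near the boundary:
  n = 859: C(859, 8) = 7115855595170747139; 7115855595170747139 < 7450580596923828125? YES
  n = 860: C(860, 8) = 7182671140665308145; 7182671140665308145 < 7450580596923828125? YES
  n = 861: C(861, 8) = 7250034996615275865; 7250034996615275865 < 7450580596923828125? YES
  n = 862: C(862, 8) = 7317951015318931845; 7317951015318931845 < 7450580596923828125? YES
  n = 863: C(863, 8) = 7386423071602617757; 7386423071602617757 < 7450580596923828125? YES
  n = 864: C(864, 8) = 7455455062926006708; 7455455062926006708 < 7450580596923828125? NO
  n = 865: C(865, 8) = 7525050909487743060; 7525050909487743060 < 7450580596923828125? NO
  n = 866: C(866, 8) = 7595214554331451620; 7595214554331451620 < 7450580596923828125? NO
The largest n with C(n, 8) < 7450580596923828125 is n = 863 (where E[X] = 7386423071602617757/7450580596923828125 ≈ 0.991). Hence R_5(8) > 863, i.e. R_5(8) ≥ 864.

Largest n = 863; hence R_5(8) > 863.


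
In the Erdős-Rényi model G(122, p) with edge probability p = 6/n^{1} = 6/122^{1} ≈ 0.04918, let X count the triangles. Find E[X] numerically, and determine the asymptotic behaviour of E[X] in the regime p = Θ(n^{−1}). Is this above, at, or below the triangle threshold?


Number of potential triangles: C(122, 3) = 295240.
Each occurs with probability p³ ≈ (0.04918)³ ≈ 1.189527e-04.
By linearity: E[X] = C(122, 3)·p³ ≈ 295240 · 1.189527e-04 ≈ 35.1196.
Here α = 1, so p = 6/n is exactly at the triangle threshold p ~ 1/n. Asymptotically E[X] → c³/6 = 6³/6 = 36 ≈ 36.0000, a bounded constant. In this regime the triangle count is asymptotically Poisson(c³/6).

E[X] ≈ 35.1196; in regime p = Θ(1/n^{1}) E[X] stays bounded (at the triangle threshold p ~ 1/n).


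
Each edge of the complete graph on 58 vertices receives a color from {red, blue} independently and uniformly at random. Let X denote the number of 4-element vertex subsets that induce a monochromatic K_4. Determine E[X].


Let X = Σ_S X_S over the C(58, 4) = 424270 subsets S of size 4, where X_S = 1 if the K_4 on S is monochromatic.
For a fixed S, the K_4 on S has C(4, 2) = 6 edges. P[all 6 edges red] = (1/2)^6, and likewise for blue, so P[monochromatic] = 2·(1/2)^6 = 2^{1 − 6} = 1/32.
By linearity of expectation: E[X] = C(58, 4) · 2^{1 − 6} = 424270 · 1/32 = 212135/16.
Numerically: E[X] ≈ 13258.437500.

E[X] = C(58,4)·2^(1−C(4,2)) = 212135/16 ≈ 13258.437500.


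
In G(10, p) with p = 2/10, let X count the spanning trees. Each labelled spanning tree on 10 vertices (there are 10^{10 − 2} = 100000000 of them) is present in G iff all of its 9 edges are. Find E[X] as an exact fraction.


K_10 has 10^{10 − 2} = 100000000 labelled spanning trees.
For each such spanning tree H, let X_H = 1 if all 9 edges of H are present in G. Then P[X_H = 1] = p^{9} = (1/5)^{9} = 1/1953125.
By linearity: E[X] = Σ_H E[X_H] = 100000000 · p^{9} = 100000000 · 1/1953125 = 256/5.
Numerically: E[X] ≈ 51.2.

E[X] = 100000000 · (1/5)^{9} = 256/5 ≈ 51.2.


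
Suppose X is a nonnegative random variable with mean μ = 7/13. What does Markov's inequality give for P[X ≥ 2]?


μ = E[X] = 7/13, a = 2.
Markov: P[X ≥ 2] ≤ μ/a = (7/13)/2 = 7/26.
Numerically: ≈ 0.269.
(Since a = 2 > μ = 0.538, the bound 7/26 is < 1 and informative.)

P[X ≥ 2] ≤ 7/26 ≈ 0.269.


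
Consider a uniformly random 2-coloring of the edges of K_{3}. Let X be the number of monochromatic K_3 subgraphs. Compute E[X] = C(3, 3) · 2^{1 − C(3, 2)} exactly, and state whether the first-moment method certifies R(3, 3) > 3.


E[X] = C(3, 3) · 2^{1 − 3} = 1 · 2^{−2} = 1/4.
As a reduced fraction: E[X] = 1/4 ≈ 0.250.
Is E[X] < 1? YES.
Since E[X] < 1, there exists a 2-coloring of K_{3} with no monochromatic K_3; hence R(3, 3) > 3.

E[X] = 1/4 ≈ 0.250; E[X] < 1, so R(3, 3) > 3.


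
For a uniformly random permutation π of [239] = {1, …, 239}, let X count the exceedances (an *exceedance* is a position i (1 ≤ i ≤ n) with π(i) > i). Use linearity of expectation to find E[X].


Write X = Σ_{i=1}^{239} X_i, where X_i = 1_{π(i) > i}.
For each fixed i, π(i) is uniform over {1, …, 239} (marginal of a uniform permutation), so P[π(i) > i] = (n − i)/n. Summing: Σ_{i=1}^{239} (n − i)/n = (0 + 1 + … + 238)/239 = 239(239 − 1)/(2·239) = (239 − 1)/2.
Hence E[X] = Σ_{i=1}^{239} (239 − i)/239 = 119 ≈ 119.000.

E[X] = 119 = 119.000.


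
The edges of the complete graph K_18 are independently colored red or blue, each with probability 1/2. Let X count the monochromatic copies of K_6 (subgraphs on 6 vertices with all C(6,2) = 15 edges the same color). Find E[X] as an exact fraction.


Let X = Σ_S X_S over the C(18, 6) = 18564 subsets S of size 6, where X_S = 1 if the K_6 on S is monochromatic.
For a fixed S, the K_6 on S has C(6, 2) = 15 edges. P[all 15 edges red] = (1/2)^15, and likewise for blue, so P[monochromatic] = 2·(1/2)^15 = 2^{1 − 15} = 1/16384.
By linearity: E[X] = C(18, 6) · 2^{1 − 15} = 18564 · 1/16384 = 4641/4096.
Numerically: E[X] ≈ 1.1331.

E[X] = C(18,6)·2^(1−C(6,2)) = 4641/4096 ≈ 1.1331.


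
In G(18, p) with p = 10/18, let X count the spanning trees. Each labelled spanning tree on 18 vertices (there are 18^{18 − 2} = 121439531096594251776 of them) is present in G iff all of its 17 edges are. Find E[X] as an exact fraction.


K_18 has 18^{18 − 2} = 121439531096594251776 labelled spanning trees.
For each such spanning tree H, let X_H = 1 if all 17 edges of H are present in G. Then P[X_H = 1] = p^{17} = (5/9)^{17} = 762939453125/16677181699666569.
Summing the indicators: E[X] = Σ_H E[X_H] = 121439531096594251776 · p^{17} = 121439531096594251776 · 762939453125/16677181699666569 = 50000000000000000/9.
Numerically: E[X] ≈ 5.55556e+15.

E[X] = 121439531096594251776 · (5/9)^{17} = 50000000000000000/9 ≈ 5.55556e+15.


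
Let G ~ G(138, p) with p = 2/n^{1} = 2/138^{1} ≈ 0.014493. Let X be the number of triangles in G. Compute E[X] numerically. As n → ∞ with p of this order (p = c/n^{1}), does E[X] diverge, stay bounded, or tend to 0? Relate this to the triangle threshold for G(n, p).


Number of potential triangles: C(138, 3) = 428536.
Each occurs with probability p³ ≈ (0.014493)³ ≈ 3.0440566e-06.
By linearity: E[X] = C(138, 3)·p³ ≈ 428536 · 3.0440566e-06 ≈ 1.30449.
Here α = 1, so p = 2/n is exactly at the triangle threshold p ~ 1/n. Asymptotically E[X] → c³/6 = 2³/6 = 4/3 ≈ 1.33333, a bounded constant. In this regime the triangle count is asymptotically Poisson(c³/6).

E[X] ≈ 1.30449; in regime p = Θ(1/n^{1}) E[X] stays bounded (at the triangle threshold p ~ 1/n).


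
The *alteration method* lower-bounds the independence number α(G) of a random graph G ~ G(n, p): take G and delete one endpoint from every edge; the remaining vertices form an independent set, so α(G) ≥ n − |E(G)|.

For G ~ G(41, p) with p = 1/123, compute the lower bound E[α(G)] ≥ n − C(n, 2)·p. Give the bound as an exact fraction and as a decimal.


E[|E(G)|] = C(41, 2)·p = 820 · (1/123) = 20/3.
E[α(G)] ≥ n − E[|E(G)|] = 41 − 20/3 = 103/3.
Numerically: ≈ 34.333.
(This is only a lower bound; the true E[α(G)] may be larger.)

E[α(G)] ≥ 103/3 ≈ 34.333.


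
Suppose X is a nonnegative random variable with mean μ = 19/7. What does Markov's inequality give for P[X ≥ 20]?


μ = E[X] = 19/7, a = 20.
Markov: P[X ≥ 20] ≤ μ/a = (19/7)/20 = 19/140.
Numerically: ≈ 0.13571.
(Since a = 20 > μ = 2.71429, the bound 19/140 is < 1 and informative.)

P[X ≥ 20] ≤ 19/140 ≈ 0.13571.


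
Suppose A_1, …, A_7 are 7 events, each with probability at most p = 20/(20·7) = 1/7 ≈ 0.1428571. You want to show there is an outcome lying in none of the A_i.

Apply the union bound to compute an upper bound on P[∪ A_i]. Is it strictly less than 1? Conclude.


Union bound: P[∪_{i=1}^{7} A_i] ≤ Σ_i P[A_i] ≤ 7·p = 7·(1/7) = 1.
Numerically: 1 ≈ 1.0000000.
Is 1 < 1? NO.
Since the bound 1 is ≥ 1, the union bound is uninformative here; it does NOT by itself certify existence.

7·p = 1 ≈ 1.0000000; existence NOT certified by the union bound.


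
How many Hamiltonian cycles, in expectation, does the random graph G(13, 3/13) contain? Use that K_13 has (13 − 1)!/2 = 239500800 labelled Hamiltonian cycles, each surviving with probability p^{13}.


K_13 has (13 − 1)!/2 = 239500800 labelled Hamiltonian cycles.
For each such Hamiltonian cycle H, let X_H = 1 if all 13 edges of H are present in G. Then P[X_H = 1] = p^{13} = (3/13)^{13} = 1594323/302875106592253.
By linearity of expectation: E[X] = Σ_H E[X_H] = 239500800 · p^{13} = 239500800 · 1594323/302875106592253 = 381841633958400/302875106592253.
Numerically: E[X] ≈ 1.26.

E[X] = 239500800 · (3/13)^{13} = 381841633958400/302875106592253 ≈ 1.26.


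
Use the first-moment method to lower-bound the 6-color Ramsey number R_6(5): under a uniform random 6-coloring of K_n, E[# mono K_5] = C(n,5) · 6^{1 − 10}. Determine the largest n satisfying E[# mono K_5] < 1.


We need C(n, 5) · 6^{1 − 10} < 1, i.e. C(n, 5) < 6^{10 − 1} = 10077696.
Check values of n near the boundary:
  n = 63: C(63, 5) = 7028847; 7028847 < 10077696? YES
  n = 64: C(64, 5) = 7624512; 7624512 < 10077696? YES
  n = 65: C(65, 5) = 8259888; 8259888 < 10077696? YES
  n = 66: C(66, 5) = 8936928; 8936928 < 10077696? YES
  n = 67: C(67, 5) = 9657648; 9657648 < 10077696? YES
  n = 68: C(68, 5) = 10424128; 10424128 < 10077696? NO
  n = 69: C(69, 5) = 11238513; 11238513 < 10077696? NO
The largest n with C(n, 5) < 10077696 is n = 67 (where E[X] = 67067/69984 ≈ 0.958). Hence R_6(5) > 67, i.e. R_6(5) ≥ 68.

Largest n = 67; hence R_6(5) > 67.


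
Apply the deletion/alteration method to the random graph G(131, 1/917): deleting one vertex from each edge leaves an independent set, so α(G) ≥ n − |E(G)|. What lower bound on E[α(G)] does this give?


E[|E(G)|] = C(131, 2)·p = 8515 · (1/917) = 65/7.
E[α(G)] ≥ n − E[|E(G)|] = 131 − 65/7 = 852/7.
Numerically: ≈ 121.714.
(This is only a lower bound; the true E[α(G)] may be larger.)

E[α(G)] ≥ 852/7 ≈ 121.714.


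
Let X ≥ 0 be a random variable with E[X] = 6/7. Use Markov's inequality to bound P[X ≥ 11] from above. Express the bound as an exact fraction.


μ = E[X] = 6/7, a = 11.
Markov: P[X ≥ 11] ≤ μ/a = (6/7)/11 = 6/77.
Numerically: ≈ 0.077922.
(Since a = 11 > μ = 0.857143, the bound 6/77 is < 1 and informative.)

P[X ≥ 11] ≤ 6/77 ≈ 0.077922.


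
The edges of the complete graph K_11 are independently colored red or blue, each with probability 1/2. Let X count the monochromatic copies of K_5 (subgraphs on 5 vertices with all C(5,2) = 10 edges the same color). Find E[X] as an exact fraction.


Let X = Σ_S X_S over the C(11, 5) = 462 subsets S of size 5, where X_S = 1 if the K_5 on S is monochromatic.
For a fixed S, the K_5 on S has C(5, 2) = 10 edges. P[all 10 edges red] = (1/2)^10, and likewise for blue, so P[monochromatic] = 2·(1/2)^10 = 2^{1 − 10} = 1/512.
Summing: E[X] = C(11, 5) · 2^{1 − 10} = 462 · 1/512 = 231/256.
Numerically: E[X] ≈ 0.902.

E[X] = C(11,5)·2^(1−C(5,2)) = 231/256 ≈ 0.902.


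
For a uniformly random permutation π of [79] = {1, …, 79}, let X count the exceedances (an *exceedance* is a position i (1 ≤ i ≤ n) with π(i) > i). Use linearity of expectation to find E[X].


Write X = Σ_{i=1}^{79} X_i, where X_i = 1_{π(i) > i}.
For each fixed i, π(i) is uniform over {1, …, 79} (marginal of a uniform permutation), so P[π(i) > i] = (n − i)/n. Summing: Σ_{i=1}^{79} (n − i)/n = (0 + 1 + … + 78)/79 = 79(79 − 1)/(2·79) = (79 − 1)/2.
Hence E[X] = Σ_{i=1}^{79} (79 − i)/79 = 39 ≈ 39.0000.

E[X] = 39 = 39.0000.


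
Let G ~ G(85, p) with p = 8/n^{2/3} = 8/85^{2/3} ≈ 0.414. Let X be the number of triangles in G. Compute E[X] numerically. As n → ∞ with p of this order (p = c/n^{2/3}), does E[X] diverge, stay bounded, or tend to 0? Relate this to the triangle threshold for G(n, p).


Number of potential triangles: C(85, 3) = 98770.
Each occurs with probability p³ ≈ (0.414)³ ≈ 7.08651e-02.
By linearity: E[X] = C(85, 3)·p³ ≈ 98770 · 7.08651e-02 ≈ 6999.341.
Since α = 2/3 < 1, p = c/n^{2/3} ≫ 1/n is above the triangle threshold p ~ 1/n. Asymptotically E[X] ~ (c³/6)·n^{3(1−α)} = (8³/6)·n^{1} → ∞; triangles are abundant w.h.p.

E[X] ≈ 6999.341; in regime p = Θ(1/n^{2/3}) E[X] diverges (above the triangle threshold p ~ 1/n).
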